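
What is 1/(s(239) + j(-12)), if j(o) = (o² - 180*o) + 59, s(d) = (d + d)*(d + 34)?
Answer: 1/132857 ≈ 7.5269e-6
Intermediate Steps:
s(d) = 2*d*(34 + d) (s(d) = (2*d)*(34 + d) = 2*d*(34 + d))
j(o) = 59 + o² - 180*o
1/(s(239) + j(-12)) = 1/(2*239*(34 + 239) + (59 + (-12)² - 180*(-12))) = 1/(2*239*273 + (59 + 144 + 2160)) = 1/(130494 + 2363) = 1/132857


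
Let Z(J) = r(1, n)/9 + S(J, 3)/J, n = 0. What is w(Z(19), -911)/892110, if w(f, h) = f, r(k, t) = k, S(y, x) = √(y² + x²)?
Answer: 1/8028990 + √370/16950090 ≈ 1.2594e-6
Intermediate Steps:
S(y, x) = √(x² + y²)
Z(J) = ⅑ + √(9 + J²)/J (Z(J) = 1/9 + √(3² + J²)/J = 1*(⅑) + √(9 + J²)/J = ⅑ + √(9 + J²)/J)
w(Z(19), -911)/892110 = ((√(9 + 19²) + (⅑)*19)/19)/892110 = ((√(9 + 361) + 19/9)/19)*(1/892110) = ((√370 + 19/9)/19)*(1/892110) = ((19/9 + √370)/19)*(1/892110) = (⅑ + √370/19)*(1/892110) = 1/8028990 + √370/16950090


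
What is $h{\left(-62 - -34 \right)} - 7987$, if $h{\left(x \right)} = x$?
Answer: $-8015$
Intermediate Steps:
$h{\left(-62 - -34 \right)} - 7987 = \left(-62 - -34\right) - 7987 = \left(-62 + 34\right) - 7987 = -28 - 7987 = -8015$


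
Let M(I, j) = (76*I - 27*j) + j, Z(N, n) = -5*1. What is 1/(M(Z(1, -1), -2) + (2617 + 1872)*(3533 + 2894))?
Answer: 1/28850475 ≈ 3.4661e-8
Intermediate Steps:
Z(N, n) = -5
M(I, j) = -26*j + 76*I (M(I, j) = (-27*j + 76*I) + j = -26*j + 76*I)
1/(M(Z(1, -1), -2) + (2617 + 1872)*(3533 + 2894)) = 1/((-26*(-2) + 76*(-5)) + (2617 + 1872)*(3533 + 2894)) = 1/((52 - 380) + 4489*6427) = 1/(-328 + 28850803) = 1/28850475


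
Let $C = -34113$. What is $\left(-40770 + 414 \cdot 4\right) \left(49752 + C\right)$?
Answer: $-611703846$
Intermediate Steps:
$\left(-40770 + 414 \cdot 4\right) \left(49752 + C\right) = \left(-40770 + 414 \cdot 4\right) \left(49752 - 34113\right) = \left(-40770 + 1656\right) 15639 = \left(-39114\right) 15639 = -611703846$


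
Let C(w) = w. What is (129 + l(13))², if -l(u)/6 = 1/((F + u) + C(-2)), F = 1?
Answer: 66049/4 ≈ 16512.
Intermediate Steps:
l(u) = -6/(-1 + u) (l(u) = -6/((1 + u) - 2) = -6/(-1 + u))
(129 + l(13))² = (129 - 6/(-1 + 13))² = (129 - 6/12)² = (129 - 6*1/12)² = (129 - ½)² = (257/2)² = 66049/4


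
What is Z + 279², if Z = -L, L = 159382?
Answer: -81541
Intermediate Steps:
Z = -159382 (Z = -1*159382 = -159382)
Z + 279² = -159382 + 279² = -159382 + 77841 = -81541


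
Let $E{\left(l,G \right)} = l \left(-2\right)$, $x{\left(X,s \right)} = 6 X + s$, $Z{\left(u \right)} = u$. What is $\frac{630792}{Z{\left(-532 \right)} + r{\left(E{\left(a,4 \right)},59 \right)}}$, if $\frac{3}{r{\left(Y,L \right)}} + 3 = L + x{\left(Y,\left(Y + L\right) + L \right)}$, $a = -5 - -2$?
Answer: $- \frac{45417024}{38303} \approx -1185.7$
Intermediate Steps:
$a = -3$ ($a = -5 + 2 = -3$)
$x{\left(X,s \right)} = s + 6 X$
$E{\left(l,G \right)} = - 2 l$
$r{\left(Y,L \right)} = \frac{3}{-3 + 3 L + 7 Y}$ ($r{\left(Y,L \right)} = \frac{3}{-3 + \left(L + \left(\left(\left(Y + L\right) + L\right) + 6 Y\right)\right)} = \frac{3}{-3 + \left(L + \left(\left(\left(L + Y\right) + L\right) + 6 Y\right)\right)} = \frac{3}{-3 + \left(L + \left(\left(Y + 2 L\right) + 6 Y\right)\right)} = \frac{3}{-3 + \left(L + \left(2 L + 7 Y\right)\right)} = \frac{3}{-3 + \left(3 L + 7 Y\right)} = \frac{3}{-3 + 3 L + 7 Y}$)
$\frac{630792}{Z{\left(-532 \right)} + r{\left(E{\left(a,4 \right)},59 \right)}} = \frac{630792}{-532 + \frac{3}{-3 + 3 \cdot 59 + 7 \left(\left(-2\right) \left(-3\right)\right)}} = \frac{630792}{-532 + \frac{3}{-3 + 177 + 7 \cdot 6}} = \frac{630792}{-532 + \frac{3}{-3 + 177 + 42}} = \frac{630792}{-532 + \frac{3}{216}} = \frac{630792}{-532 + 3 \cdot \frac{1}{216}} = \frac{630792}{-532 + \frac{1}{72}} = \frac{630792}{- \frac{38303}{72}} = 630792 \left(- \frac{72}{38303}\right) = - \frac{45417024}{38303}$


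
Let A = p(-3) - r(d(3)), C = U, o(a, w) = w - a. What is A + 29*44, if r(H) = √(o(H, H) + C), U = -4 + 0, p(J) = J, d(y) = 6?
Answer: 1273 - 2*I ≈ 1273.0 - 2.0*I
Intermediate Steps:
U = -4
C = -4
r(H) = 2*I (r(H) = √((H - H) - 4) = √(0 - 4) = √(-4) = 2*I)
A = -3 - 2*I ≈ -3.0 - 2.0*I
A + 29*44 = (-3 - 2*I) + 29*44 = (-3 - 2*I) + 1276 = 1273 - 2*I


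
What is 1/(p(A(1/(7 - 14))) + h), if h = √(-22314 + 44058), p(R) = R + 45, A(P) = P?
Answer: -1099/483430 + 147*√151/241715 ≈ 0.0051998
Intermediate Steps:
p(R) = 45 + R
h = 12*√151 (h = √21744 = 12*√151 ≈ 147.46)
1/(p(A(1/(7 - 14))) + h) = 1/((45 + 1/(7 - 14)) + 12*√151) = 1/((45 + 1/(-7)) + 12*√151) = 1/((45 - ⅐) + 12*√151) = 1/(314/7 + 12*√151)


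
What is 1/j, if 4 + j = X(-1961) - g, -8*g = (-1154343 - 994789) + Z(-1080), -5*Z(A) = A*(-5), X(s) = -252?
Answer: -2/538065 ≈ -3.7170e-6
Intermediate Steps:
Z(A) = A (Z(A) = -A*(-5)/5 = -(-1)*A = A)
g = 537553/2 (g = -((-1154343 - 994789) - 1080)/8 = -(-2149132 - 1080)/8 = -1/8*(-2150212) = 537553/2 ≈ 2.6878e+5)
j = -538065/2 (j = -4 + (-252 - 1*537553/2) = -4 + (-252 - 537553/2) = -4 - 538057/2 = -538065/2 ≈ -2.6903e+5)
1/j = 1/(-538065/2) = -2/538065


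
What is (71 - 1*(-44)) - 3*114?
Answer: -227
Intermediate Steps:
(71 - 1*(-44)) - 3*114 = (71 + 44) - 342 = 115 - 342 = -227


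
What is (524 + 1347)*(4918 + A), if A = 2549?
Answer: 13970757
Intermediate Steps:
(524 + 1347)*(4918 + A) = (524 + 1347)*(4918 + 2549) = 1871*7467 = 13970757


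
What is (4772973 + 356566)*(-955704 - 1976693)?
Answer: -15041844774983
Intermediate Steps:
(4772973 + 356566)*(-955704 - 1976693) = 5129539*(-2932397) = -15041844774983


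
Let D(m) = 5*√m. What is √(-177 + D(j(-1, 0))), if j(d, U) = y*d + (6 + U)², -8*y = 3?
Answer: √(-708 + 5*√582)/2 ≈ 12.118*I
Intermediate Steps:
y = -3/8 (y = -⅛*3 = -3/8 ≈ -0.37500)
j(d, U) = (6 + U)² - 3*d/8 (j(d, U) = -3*d/8 + (6 + U)² = (6 + U)² - 3*d/8)
√(-177 + D(j(-1, 0))) = √(-177 + 5*√((6 + 0)² - 3/8*(-1))) = √(-177 + 5*√(6² + 3/8)) = √(-177 + 5*√(36 + 3/8)) = √(-177 + 5*√(291/8)) = √(-177 + 5*(√582/4)) = √(-177 + 5*√582/4)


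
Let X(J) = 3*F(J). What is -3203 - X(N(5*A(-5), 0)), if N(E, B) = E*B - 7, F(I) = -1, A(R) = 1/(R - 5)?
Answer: -3200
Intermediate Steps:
A(R) = 1/(-5 + R)
N(E, B) = -7 + B*E (N(E, B) = B*E - 7 = -7 + B*E)
X(J) = -3 (X(J) = 3*(-1) = -3)
-3203 - X(N(5*A(-5), 0)) = -3203 - 1*(-3) = -3203 + 3 = -3200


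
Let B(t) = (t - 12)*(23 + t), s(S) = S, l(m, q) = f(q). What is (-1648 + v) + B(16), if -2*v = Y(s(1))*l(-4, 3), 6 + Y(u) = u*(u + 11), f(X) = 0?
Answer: -1492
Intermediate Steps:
l(m, q) = 0
B(t) = (-12 + t)*(23 + t)
Y(u) = -6 + u*(11 + u) (Y(u) = -6 + u*(u + 11) = -6 + u*(11 + u))
v = 0 (v = -(-6 + 1**2 + 11*1)*0/2 = -(-6 + 1 + 11)*0/2 = -3*0 = -1/2*0 = 0)
(-1648 + v) + B(16) = (-1648 + 0) + (-276 + 16**2 + 11*16) = -1648 + (-276 + 256 + 176) = -1648 + 156 = -1492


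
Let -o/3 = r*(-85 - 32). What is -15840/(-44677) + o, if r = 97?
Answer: 1521133659/44677 ≈ 34047.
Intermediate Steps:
o = 34047 (o = -291*(-85 - 32) = -291*(-117) = -3*(-11349) = 34047)
-15840/(-44677) + o = -15840/(-44677) + 34047 = -15840*(-1/44677) + 34047 = 15840/44677 + 34047 = 1521133659/44677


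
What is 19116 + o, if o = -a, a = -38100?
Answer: 57216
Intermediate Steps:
o = 38100 (o = -1*(-38100) = 38100)
19116 + o = 19116 + 38100 = 57216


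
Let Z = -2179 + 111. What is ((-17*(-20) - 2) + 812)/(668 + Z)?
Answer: -23/28 ≈ -0.82143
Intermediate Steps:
Z = -2068
((-17*(-20) - 2) + 812)/(668 + Z) = ((-17*(-20) - 2) + 812)/(668 - 2068) = ((340 - 2) + 812)/(-1400) = (338 + 812)*(-1/1400) = 1150*(-1/1400) = -23/28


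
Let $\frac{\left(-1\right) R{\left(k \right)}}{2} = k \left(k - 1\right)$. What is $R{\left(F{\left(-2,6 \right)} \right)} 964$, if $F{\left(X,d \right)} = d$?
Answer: $-57840$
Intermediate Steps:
$R{\left(k \right)} = - 2 k \left(-1 + k\right)$ ($R{\left(k \right)} = - 2 k \left(k - 1\right) = - 2 k \left(-1 + k\right)$)
$R{\left(F{\left(-2,6 \right)} \right)} 964 = 2 \cdot 6 \left(1 - 6\right) 964 = 2 \cdot 6 \left(-5\right) 964 = \left(-60\right) 964 = -57840$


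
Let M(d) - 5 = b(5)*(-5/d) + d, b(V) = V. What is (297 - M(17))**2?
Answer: 22090000/289 ≈ 76436.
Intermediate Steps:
M(d) = 5 + d - 25/d (M(d) = 5 + (5*(-5/d) + d) = 5 + (-25/d + d) = 5 + (d - 25/d) = 5 + d - 25/d)
(297 - M(17))**2 = (297 - (5 + 17 - 25/17))**2 = (297 - 1*349/17)**2 = (297 - 349/17)**2 = (4700/17)**2 = 22090000/289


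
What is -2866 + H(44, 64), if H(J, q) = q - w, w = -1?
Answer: -2801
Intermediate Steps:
H(J, q) = 1 + q (H(J, q) = q - 1*(-1) = q + 1 = 1 + q)
-2866 + H(44, 64) = -2866 + (1 + 64) = -2866 + 65 = -2801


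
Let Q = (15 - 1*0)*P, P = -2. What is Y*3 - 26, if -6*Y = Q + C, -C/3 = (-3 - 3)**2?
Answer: 43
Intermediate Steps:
Q = -30 (Q = (15 - 1*0)*(-2) = (15 + 0)*(-2) = 15*(-2) = -30)
C = -108 (C = -3*(-3 - 3)**2 = -3*(-6)**2 = -3*36 = -108)
Y = 23 (Y = -(-30 - 108)/6 = -1/6*(-138) = 23)
Y*3 - 26 = 23*3 - 26 = 69 - 26 = 43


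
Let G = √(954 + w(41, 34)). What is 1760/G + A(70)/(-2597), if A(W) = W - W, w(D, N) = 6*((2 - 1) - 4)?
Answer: 440*√26/39 ≈ 57.527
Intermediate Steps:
w(D, N) = -18 (w(D, N) = 6*(1 - 4) = 6*(-3) = -18)
A(W) = 0
G = 6*√26 (G = √(954 - 18) = √936 = 6*√26 ≈ 30.594)
1760/G + A(70)/(-2597) = 1760/((6*√26)) + 0/(-2597) = 1760*(√26/156) + 0*(-1/2597) = 440*√26/39 + 0 = 440*√26/39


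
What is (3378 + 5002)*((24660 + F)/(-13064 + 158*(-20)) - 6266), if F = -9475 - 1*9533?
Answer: -17749055785/338 ≈ -5.2512e+7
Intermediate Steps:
F = -19008 (F = -9475 - 9533 = -19008)
(3378 + 5002)*((24660 + F)/(-13064 + 158*(-20)) - 6266) = (3378 + 5002)*((24660 - 19008)/(-13064 + 158*(-20)) - 6266) = 8380*(5652/(-13064 - 3160) - 6266) = 8380*(5652/(-16224) - 6266) = 8380*(5652*(-1/16224) - 6266) = 8380*(-471/1352 - 6266) = 8380*(-8472103/1352) = -17749055785/338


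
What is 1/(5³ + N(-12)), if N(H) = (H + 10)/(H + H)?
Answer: 12/1501 ≈ 0.0079947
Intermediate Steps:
N(H) = (10 + H)/(2*H) (N(H) = (10 + H)/((2*H)) = (10 + H)*(1/(2*H)) = (10 + H)/(2*H))
1/(5³ + N(-12)) = 1/(5³ + (½)*(10 - 12)/(-12)) = 1/(125 + (½)*(-1/12)*(-2)) = 1/(125 + 1/12) = 1/(1501/12) = 12/1501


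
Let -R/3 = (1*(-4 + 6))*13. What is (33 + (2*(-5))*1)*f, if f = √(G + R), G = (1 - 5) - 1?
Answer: 23*I*√83 ≈ 209.54*I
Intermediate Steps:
G = -5 (G = -4 - 1 = -5)
R = -78 (R = -3*1*(-4 + 6)*13 = -3*1*2*13 = -6*13 = -3*26 = -78)
f = I*√83 (f = √(-5 - 78) = √(-83) = I*√83 ≈ 9.1104*I)
(33 + (2*(-5))*1)*f = (33 + (2*(-5))*1)*(I*√83) = (33 - 10*1)*(I*√83) = (33 - 10)*(I*√83) = 23*(I*√83) = 23*I*√83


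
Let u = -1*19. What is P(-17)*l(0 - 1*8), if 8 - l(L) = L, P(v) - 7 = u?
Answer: -192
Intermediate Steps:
u = -19
P(v) = -12 (P(v) = 7 - 19 = -12)
l(L) = 8 - L
P(-17)*l(0 - 1*8) = -12*(8 - (0 - 1*8)) = -12*(8 - (0 - 8)) = -12*(8 - 1*(-8)) = -12*(8 + 8) = -12*16 = -192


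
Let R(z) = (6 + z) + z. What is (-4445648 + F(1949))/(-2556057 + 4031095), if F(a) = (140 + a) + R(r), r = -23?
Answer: -4443599/1475038 ≈ -3.0125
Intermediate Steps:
R(z) = 6 + 2*z
F(a) = 100 + a (F(a) = (140 + a) + (6 + 2*(-23)) = (140 + a) + (6 - 46) = (140 + a) - 40 = 100 + a)
(-4445648 + F(1949))/(-2556057 + 4031095) = (-4445648 + (100 + 1949))/(-2556057 + 4031095) = (-4445648 + 2049)/1475038 = -4443599*1/1475038 = -4443599/1475038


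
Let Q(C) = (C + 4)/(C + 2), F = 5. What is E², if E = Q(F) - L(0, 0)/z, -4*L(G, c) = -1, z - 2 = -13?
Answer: 162409/94864 ≈ 1.7120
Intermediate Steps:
z = -11 (z = 2 - 13 = -11)
L(G, c) = ¼ (L(G, c) = -¼*(-1) = ¼)
Q(C) = (4 + C)/(2 + C)
E = 403/308 (E = (4 + 5)/(2 + 5) - 1/(4*(-11)) = 9/7 - (-1)/(4*11) = (⅐)*9 - 1*(-1/44) = 9/7 + 1/44 = 403/308 ≈ 1.3084)
E² = (403/308)² = 162409/94864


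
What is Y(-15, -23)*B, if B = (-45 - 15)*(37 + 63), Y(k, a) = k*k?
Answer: -1350000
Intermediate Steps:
Y(k, a) = k²
B = -6000 (B = -60*100 = -6000)
Y(-15, -23)*B = (-15)²*(-6000) = 225*(-6000) = -1350000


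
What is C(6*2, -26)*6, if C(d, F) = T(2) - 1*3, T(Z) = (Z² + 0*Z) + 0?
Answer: 6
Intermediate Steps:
T(Z) = Z² (T(Z) = (Z² + 0) + 0 = Z² + 0 = Z²)
C(d, F) = 1 (C(d, F) = 2² - 1*3 = 4 - 3 = 1)
C(6*2, -26)*6 = 1*6 = 6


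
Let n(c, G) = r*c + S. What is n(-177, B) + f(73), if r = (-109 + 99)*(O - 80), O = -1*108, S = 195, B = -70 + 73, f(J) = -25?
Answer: -332590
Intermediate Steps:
B = 3
O = -108
r = 1880 (r = (-109 + 99)*(-108 - 80) = -10*(-188) = 1880)
n(c, G) = 195 + 1880*c (n(c, G) = 1880*c + 195 = 195 + 1880*c)
n(-177, B) + f(73) = (195 + 1880*(-177)) - 25 = (195 - 332760) - 25 = -332565 - 25 = -332590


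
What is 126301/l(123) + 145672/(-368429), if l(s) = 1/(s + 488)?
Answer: 28431632994147/368429 ≈ 7.7170e+7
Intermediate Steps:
l(s) = 1/(488 + s)
126301/l(123) + 145672/(-368429) = 126301/(1/(488 + 123)) + 145672/(-368429) = 126301/(1/611) + 145672*(-1/368429) = 126301/(1/611) - 145672/368429 = 126301*611 - 145672/368429 = 77169911 - 145672/368429 = 28431632994147/368429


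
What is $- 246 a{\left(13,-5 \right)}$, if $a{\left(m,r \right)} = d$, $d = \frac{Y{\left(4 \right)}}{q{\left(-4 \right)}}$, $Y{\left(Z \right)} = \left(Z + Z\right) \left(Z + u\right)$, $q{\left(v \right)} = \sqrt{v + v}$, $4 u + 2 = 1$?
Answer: $1845 i \sqrt{2} \approx 2609.2 i$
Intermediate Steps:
$u = - \frac{1}{4}$ ($u = - \frac{1}{2} + \frac{1}{4} \cdot 1 = - \frac{1}{2} + \frac{1}{4} = - \frac{1}{4} \approx -0.25$)
$q{\left(v \right)} = \sqrt{2} \sqrt{v}$ ($q{\left(v \right)} = \sqrt{2 v} = \sqrt{2} \sqrt{v}$)
$Y{\left(Z \right)} = 2 Z \left(- \frac{1}{4} + Z\right)$ ($Y{\left(Z \right)} = \left(Z + Z\right) \left(Z - \frac{1}{4}\right) = 2 Z \left(- \frac{1}{4} + Z\right)$)
$d = - \frac{15 i \sqrt{2}}{2}$ ($d = \frac{\frac{1}{2} \cdot 4 \left(-1 + 4 \cdot 4\right)}{\sqrt{2} \sqrt{-4}} = \frac{\frac{1}{2} \cdot 4 \left(-1 + 16\right)}{\sqrt{2} \cdot 2 i} = \frac{\frac{1}{2} \cdot 4 \cdot 15}{2 i \sqrt{2}} = 30 \left(- \frac{i \sqrt{2}}{4}\right) = - \frac{15 i \sqrt{2}}{2} \approx - 10.607 i$)
$a{\left(m,r \right)} = - \frac{15 i \sqrt{2}}{2}$
$- 246 a{\left(13,-5 \right)} = - 246 \left(- \frac{15 i \sqrt{2}}{2}\right) = 1845 i \sqrt{2}$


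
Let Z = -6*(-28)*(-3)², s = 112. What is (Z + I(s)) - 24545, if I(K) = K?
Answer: -22921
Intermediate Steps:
Z = 1512 (Z = 168*9 = 1512)
(Z + I(s)) - 24545 = (1512 + 112) - 24545 = 1624 - 24545 = -22921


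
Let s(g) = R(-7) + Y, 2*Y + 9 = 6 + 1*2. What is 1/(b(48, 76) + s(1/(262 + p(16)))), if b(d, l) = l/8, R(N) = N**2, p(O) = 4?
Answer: 1/58 ≈ 0.017241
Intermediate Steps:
Y = -1/2 (Y = -9/2 + (6 + 1*2)/2 = -9/2 + (6 + 2)/2 = -9/2 + (1/2)*8 = -9/2 + 4 = -1/2 ≈ -0.50000)
b(d, l) = l/8 (b(d, l) = l*(1/8) = l/8)
s(g) = 97/2 (s(g) = (-7)**2 - 1/2 = 49 - 1/2 = 97/2)
1/(b(48, 76) + s(1/(262 + p(16)))) = 1/((1/8)*76 + 97/2) = 1/(19/2 + 97/2) = 1/58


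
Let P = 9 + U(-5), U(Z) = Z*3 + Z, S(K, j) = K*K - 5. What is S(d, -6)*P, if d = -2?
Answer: 11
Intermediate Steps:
S(K, j) = -5 + K² (S(K, j) = K² - 5 = -5 + K²)
U(Z) = 4*Z (U(Z) = 3*Z + Z = 4*Z)
P = -11 (P = 9 + 4*(-5) = 9 - 20 = -11)
S(d, -6)*P = (-5 + (-2)²)*(-11) = (-5 + 4)*(-11) = -1*(-11) = 11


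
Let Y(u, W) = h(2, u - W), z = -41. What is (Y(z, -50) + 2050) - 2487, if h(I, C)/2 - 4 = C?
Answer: -411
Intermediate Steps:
h(I, C) = 8 + 2*C
Y(u, W) = 8 - 2*W + 2*u (Y(u, W) = 8 + 2*(u - W) = 8 + (-2*W + 2*u) = 8 - 2*W + 2*u)
(Y(z, -50) + 2050) - 2487 = ((8 - 2*(-50) + 2*(-41)) + 2050) - 2487 = ((8 + 100 - 82) + 2050) - 2487 = (26 + 2050) - 2487 = 2076 - 2487 = -411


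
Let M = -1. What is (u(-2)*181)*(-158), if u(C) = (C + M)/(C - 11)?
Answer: -85794/13 ≈ -6599.5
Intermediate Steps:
u(C) = (-1 + C)/(-11 + C) (u(C) = (C - 1)/(C - 11) = (-1 + C)/(-11 + C))
(u(-2)*181)*(-158) = (((-1 - 2)/(-11 - 2))*181)*(-158) = ((-3/(-13))*181)*(-158) = (-1/13*(-3)*181)*(-158) = ((3/13)*181)*(-158) = (543/13)*(-158) = -85794/13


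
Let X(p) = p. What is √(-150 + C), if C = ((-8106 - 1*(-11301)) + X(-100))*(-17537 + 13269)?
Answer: I*√13209610 ≈ 3634.5*I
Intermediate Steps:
C = -13209460 (C = ((-8106 - 1*(-11301)) - 100)*(-17537 + 13269) = ((-8106 + 11301) - 100)*(-4268) = (3195 - 100)*(-4268) = 3095*(-4268) = -13209460)
√(-150 + C) = √(-150 - 13209460) = √(-13209610) = I*√13209610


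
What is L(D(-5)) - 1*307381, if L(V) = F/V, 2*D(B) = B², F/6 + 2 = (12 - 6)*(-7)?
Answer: -7685053/25 ≈ -3.0740e+5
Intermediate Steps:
F = -264 (F = -12 + 6*((12 - 6)*(-7)) = -12 + 6*(6*(-7)) = -12 + 6*(-42) = -12 - 252 = -264)
D(B) = B²/2
L(V) = -264/V
L(D(-5)) - 1*307381 = -264/((½)*(-5)²) - 1*307381 = -264/((½)*25) - 307381 = -264/25/2 - 307381 = -264*2/25 - 307381 = -528/25 - 307381 = -7685053/25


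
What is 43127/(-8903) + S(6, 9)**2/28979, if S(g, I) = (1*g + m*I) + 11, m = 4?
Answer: -1224768806/258000037 ≈ -4.7472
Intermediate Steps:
S(g, I) = 11 + g + 4*I (S(g, I) = (1*g + 4*I) + 11 = (g + 4*I) + 11 = 11 + g + 4*I)
43127/(-8903) + S(6, 9)**2/28979 = 43127/(-8903) + (11 + 6 + 4*9)**2/28979 = 43127*(-1/8903) + (11 + 6 + 36)**2*(1/28979) = -43127/8903 + 53**2*(1/28979) = -43127/8903 + 2809*(1/28979) = -43127/8903 + 2809/28979 = -1224768806/258000037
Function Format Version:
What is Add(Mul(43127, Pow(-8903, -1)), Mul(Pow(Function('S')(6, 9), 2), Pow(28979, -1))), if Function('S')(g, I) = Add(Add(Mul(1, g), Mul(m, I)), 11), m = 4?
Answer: Rational(-1224768806, 258000037) ≈ -4.7472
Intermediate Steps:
Function('S')(g, I) = Add(11, g, Mul(4, I)) (Function('S')(g, I) = Add(Add(Mul(1, g), Mul(4, I)), 11) = Add(Add(g, Mul(4, I)), 11) = Add(11, g, Mul(4, I)))
Add(Mul(43127, Pow(-8903, -1)), Mul(Pow(Function('S')(6, 9), 2), Pow(28979, -1))) = Add(Mul(43127, Pow(-8903, -1)), Mul(Pow(Add(11, 6, Mul(4, 9)), 2), Pow(28979, -1))) = Add(Mul(43127, Rational(-1, 8903)), Mul(Pow(Add(11, 6, 36), 2), Rational(1, 28979))) = Add(Rational(-43127, 8903), Mul(Pow(53, 2), Rational(1, 28979))) = Add(Rational(-43127, 8903), Mul(2809, Rational(1, 28979))) = Add(Rational(-43127, 8903), Rational(2809, 28979)) = Rational(-1224768806, 258000037)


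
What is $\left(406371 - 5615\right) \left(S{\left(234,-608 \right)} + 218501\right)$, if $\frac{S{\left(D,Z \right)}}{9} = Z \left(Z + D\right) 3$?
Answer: $2548040712260$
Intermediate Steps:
$S{\left(D,Z \right)} = 9 Z \left(3 D + 3 Z\right)$ ($S{\left(D,Z \right)} = 9 Z \left(Z + D\right) 3 = 9 Z \left(D + Z\right) 3 = 9 Z \left(3 D + 3 Z\right)$)
$\left(406371 - 5615\right) \left(S{\left(234,-608 \right)} + 218501\right) = \left(406371 - 5615\right) \left(27 \left(-608\right) \left(234 - 608\right) + 218501\right) = 400756 \left(27 \left(-608\right) \left(-374\right) + 218501\right) = 400756 \left(6139584 + 218501\right) = 400756 \cdot 6358085 = 2548040712260$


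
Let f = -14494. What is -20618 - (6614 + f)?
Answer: -12738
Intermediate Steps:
-20618 - (6614 + f) = -20618 - (6614 - 14494) = -20618 - 1*(-7880) = -20618 + 7880 = -12738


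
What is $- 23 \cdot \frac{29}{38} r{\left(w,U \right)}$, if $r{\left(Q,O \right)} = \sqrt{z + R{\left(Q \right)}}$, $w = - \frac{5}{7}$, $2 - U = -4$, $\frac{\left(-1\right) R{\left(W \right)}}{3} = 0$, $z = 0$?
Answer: $0$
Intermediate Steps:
$R{\left(W \right)} = 0$ ($R{\left(W \right)} = \left(-3\right) 0 = 0$)
$U = 6$ ($U = 2 - -4 = 2 + 4 = 6$)
$w = - \frac{5}{7}$ ($w = \left(-5\right) \frac{1}{7} = - \frac{5}{7} \approx -0.71429$)
$r{\left(Q,O \right)} = 0$ ($r{\left(Q,O \right)} = \sqrt{0 + 0} = \sqrt{0} = 0$)
$- 23 \cdot \frac{29}{38} r{\left(w,U \right)} = - 23 \cdot \frac{29}{38} \cdot 0 = - 23 \cdot 29 \cdot \frac{1}{38} \cdot 0 = \left(-23\right) \frac{29}{38} \cdot 0 = \left(- \frac{667}{38}\right) 0 = 0$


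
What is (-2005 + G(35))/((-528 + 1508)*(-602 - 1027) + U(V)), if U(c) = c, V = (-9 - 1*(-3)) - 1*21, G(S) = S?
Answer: 1970/1596447 ≈ 0.0012340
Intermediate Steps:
V = -27 (V = (-9 + 3) - 21 = -6 - 21 = -27)
(-2005 + G(35))/((-528 + 1508)*(-602 - 1027) + U(V)) = (-2005 + 35)/((-528 + 1508)*(-602 - 1027) - 27) = -1970/(980*(-1629) - 27) = -1970/(-1596420 - 27) = -1970/(-1596447) = -1970*(-1/1596447) = 1970/1596447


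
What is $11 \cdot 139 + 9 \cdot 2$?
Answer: $1547$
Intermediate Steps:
$11 \cdot 139 + 9 \cdot 2 = 1529 + 18 = 1547$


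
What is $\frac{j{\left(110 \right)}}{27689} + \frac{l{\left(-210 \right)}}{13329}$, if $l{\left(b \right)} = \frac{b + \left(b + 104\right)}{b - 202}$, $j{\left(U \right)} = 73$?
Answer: $\frac{102408182}{38013868143} \approx 0.002694$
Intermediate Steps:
$l{\left(b \right)} = \frac{104 + 2 b}{-202 + b}$ ($l{\left(b \right)} = \frac{b + \left(104 + b\right)}{-202 + b} = \frac{104 + 2 b}{-202 + b}$)
$\frac{j{\left(110 \right)}}{27689} + \frac{l{\left(-210 \right)}}{13329} = \frac{73}{27689} + \frac{2 \frac{1}{-202 - 210} \left(52 - 210\right)}{13329} = 73 \cdot \frac{1}{27689} + 2 \frac{1}{-412} \left(-158\right) \frac{1}{13329} = \frac{73}{27689} + 2 \left(- \frac{1}{412}\right) \left(-158\right) \frac{1}{13329} = \frac{73}{27689} + \frac{79}{103} \cdot \frac{1}{13329} = \frac{73}{27689} + \frac{79}{1372887} = \frac{102408182}{38013868143}$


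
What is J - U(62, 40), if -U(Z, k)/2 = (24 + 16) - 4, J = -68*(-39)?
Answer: 2724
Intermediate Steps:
J = 2652
U(Z, k) = -72 (U(Z, k) = -2*((24 + 16) - 4) = -2*(40 - 4) = -2*36 = -72)
J - U(62, 40) = 2652 - 1*(-72) = 2652 + 72 = 2724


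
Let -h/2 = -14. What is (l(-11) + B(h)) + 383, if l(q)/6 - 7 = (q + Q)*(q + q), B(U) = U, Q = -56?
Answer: 9297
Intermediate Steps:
h = 28 (h = -2*(-14) = 28)
l(q) = 42 + 12*q*(-56 + q) (l(q) = 42 + 6*((q - 56)*(q + q)) = 42 + 6*((-56 + q)*(2*q)) = 42 + 6*(2*q*(-56 + q)) = 42 + 12*q*(-56 + q))
(l(-11) + B(h)) + 383 = ((42 - 672*(-11) + 12*(-11)²) + 28) + 383 = ((42 + 7392 + 12*121) + 28) + 383 = ((42 + 7392 + 1452) + 28) + 383 = (8886 + 28) + 383 = 8914 + 383 = 9297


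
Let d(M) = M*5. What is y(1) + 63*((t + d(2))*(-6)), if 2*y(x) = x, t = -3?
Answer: -5291/2 ≈ -2645.5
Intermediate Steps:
y(x) = x/2
d(M) = 5*M
y(1) + 63*((t + d(2))*(-6)) = (1/2)*1 + 63*((-3 + 5*2)*(-6)) = 1/2 + 63*((-3 + 10)*(-6)) = 1/2 + 63*(7*(-6)) = 1/2 + 63*(-42) = 1/2 - 2646 = -5291/2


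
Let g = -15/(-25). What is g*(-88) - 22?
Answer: -374/5 ≈ -74.800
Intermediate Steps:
g = 3/5 (g = -15*(-1/25) = 3/5 ≈ 0.60000)
g*(-88) - 22 = (3/5)*(-88) - 22 = -264/5 - 22 = -374/5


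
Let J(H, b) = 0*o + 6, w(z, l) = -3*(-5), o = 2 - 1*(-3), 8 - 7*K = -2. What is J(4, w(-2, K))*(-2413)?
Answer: -14478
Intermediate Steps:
K = 10/7 (K = 8/7 - ⅐*(-2) = 8/7 + 2/7 = 10/7 ≈ 1.4286)
o = 5 (o = 2 + 3 = 5)
w(z, l) = 15
J(H, b) = 6 (J(H, b) = 0*5 + 6 = 0 + 6 = 6)
J(4, w(-2, K))*(-2413) = 6*(-2413) = -14478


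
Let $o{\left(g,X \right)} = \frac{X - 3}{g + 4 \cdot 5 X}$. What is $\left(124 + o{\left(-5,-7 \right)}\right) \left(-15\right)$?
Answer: $- \frac{53970}{29} \approx -1861.0$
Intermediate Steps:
$o{\left(g,X \right)} = \frac{-3 + X}{g + 20 X}$
$\left(124 + o{\left(-5,-7 \right)}\right) \left(-15\right) = \left(124 + \frac{-3 - 7}{-5 + 20 \left(-7\right)}\right) \left(-15\right) = \left(124 + \frac{1}{-5 - 140} \left(-10\right)\right) \left(-15\right) = \left(124 + \frac{1}{-145} \left(-10\right)\right) \left(-15\right) = \left(124 - - \frac{2}{29}\right) \left(-15\right) = \left(124 + \frac{2}{29}\right) \left(-15\right) = \frac{3598}{29} \left(-15\right) = - \frac{53970}{29}$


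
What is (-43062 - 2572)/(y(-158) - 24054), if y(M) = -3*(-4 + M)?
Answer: 22817/11784 ≈ 1.9363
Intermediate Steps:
y(M) = 12 - 3*M
(-43062 - 2572)/(y(-158) - 24054) = (-43062 - 2572)/((12 - 3*(-158)) - 24054) = -45634/((12 + 474) - 24054) = -45634/(486 - 24054) = -45634/(-23568) = -45634*(-1/23568) = 22817/11784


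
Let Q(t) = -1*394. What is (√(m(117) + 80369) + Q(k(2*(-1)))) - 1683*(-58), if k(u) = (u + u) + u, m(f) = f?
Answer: 97220 + √80486 ≈ 97504.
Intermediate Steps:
k(u) = 3*u (k(u) = 2*u + u = 3*u)
Q(t) = -394
(√(m(117) + 80369) + Q(k(2*(-1)))) - 1683*(-58) = (√(117 + 80369) - 394) - 1683*(-58) = (√80486 - 394) + 97614 = (-394 + √80486) + 97614 = 97220 + √80486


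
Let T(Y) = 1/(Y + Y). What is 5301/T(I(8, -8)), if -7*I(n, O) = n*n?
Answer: -678528/7 ≈ -96933.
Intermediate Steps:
I(n, O) = -n²/7 (I(n, O) = -n*n/7 = -n²/7)
T(Y) = 1/(2*Y)
5301/T(I(8, -8)) = 5301/((1/(2*((-⅐*8²))))) = 5301/((1/(2*((-⅐*64))))) = 5301/((1/(2*(-64/7)))) = 5301/(((½)*(-7/64))) = 5301/(-7/128) = 5301*(-128/7) = -678528/7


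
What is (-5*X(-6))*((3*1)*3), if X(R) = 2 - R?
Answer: -360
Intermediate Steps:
(-5*X(-6))*((3*1)*3) = (-5*(2 - 1*(-6)))*((3*1)*3) = (-5*(2 + 6))*(3*3) = -5*8*9 = -40*9 = -360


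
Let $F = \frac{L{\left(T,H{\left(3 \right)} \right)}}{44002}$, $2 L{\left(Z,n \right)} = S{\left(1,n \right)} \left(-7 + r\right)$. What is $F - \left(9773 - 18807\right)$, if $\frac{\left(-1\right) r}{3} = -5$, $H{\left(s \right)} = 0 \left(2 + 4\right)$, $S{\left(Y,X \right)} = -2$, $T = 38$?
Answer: $\frac{198757030}{22001} \approx 9034.0$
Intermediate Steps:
$H{\left(s \right)} = 0$ ($H{\left(s \right)} = 0 \cdot 6 = 0$)
$r = 15$ ($r = \left(-3\right) \left(-5\right) = 15$)
$L{\left(Z,n \right)} = -8$ ($L{\left(Z,n \right)} = \frac{\left(-2\right) \left(-7 + 15\right)}{2} = \frac{\left(-2\right) 8}{2} = \frac{1}{2} \left(-16\right) = -8$)
$F = - \frac{4}{22001}$ ($F = - \frac{8}{44002} = \left(-8\right) \frac{1}{44002} = - \frac{4}{22001} \approx -0.00018181$)
$F - \left(9773 - 18807\right) = - \frac{4}{22001} - \left(9773 - 18807\right) = - \frac{4}{22001} - -9034 = - \frac{4}{22001} + 9034 = \frac{198757030}{22001}$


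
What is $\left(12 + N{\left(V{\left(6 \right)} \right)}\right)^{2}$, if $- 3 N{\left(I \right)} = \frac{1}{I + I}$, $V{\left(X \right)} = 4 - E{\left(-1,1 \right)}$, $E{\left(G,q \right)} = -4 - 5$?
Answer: $\frac{874225}{6084} \approx 143.69$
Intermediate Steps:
$E{\left(G,q \right)} = -9$
$V{\left(X \right)} = 13$ ($V{\left(X \right)} = 4 - -9 = 4 + 9 = 13$)
$N{\left(I \right)} = - \frac{1}{6 I}$ ($N{\left(I \right)} = - \frac{1}{3 \left(I + I\right)} = - \frac{1}{3 \cdot 2 I} = - \frac{\frac{1}{2} \frac{1}{I}}{3} = - \frac{1}{6 I}$)
$\left(12 + N{\left(V{\left(6 \right)} \right)}\right)^{2} = \left(12 - \frac{1}{6 \cdot 13}\right)^{2} = \left(12 - \frac{1}{78}\right)^{2} = \left(\frac{935}{78}\right)^{2} = \frac{874225}{6084}$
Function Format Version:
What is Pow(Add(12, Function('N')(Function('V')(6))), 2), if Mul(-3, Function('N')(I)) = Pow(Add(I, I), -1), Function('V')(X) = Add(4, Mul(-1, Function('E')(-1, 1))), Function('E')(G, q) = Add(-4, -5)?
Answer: Rational(874225, 6084) ≈ 143.69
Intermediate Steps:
Function('E')(G, q) = -9
Function('V')(X) = 13 (Function('V')(X) = Add(4, Mul(-1, -9)) = Add(4, 9) = 13)
Function('N')(I) = Mul(Rational(-1, 6), Pow(I, -1)) (Function('N')(I) = Mul(Rational(-1, 3), Pow(Add(I, I), -1)) = Mul(Rational(-1, 3), Pow(Mul(2, I), -1)) = Mul(Rational(-1, 3), Mul(Rational(1, 2), Pow(I, -1))) = Mul(Rational(-1, 6), Pow(I, -1)))
Pow(Add(12, Function('N')(Function('V')(6))), 2) = Pow(Add(12, Mul(Rational(-1, 6), Pow(13, -1))), 2) = Pow(Add(12, Mul(Rational(-1, 6), Rational(1, 13))), 2) = Pow(Add(12, Rational(-1, 78)), 2) = Pow(Rational(935, 78), 2) = Rational(874225, 6084)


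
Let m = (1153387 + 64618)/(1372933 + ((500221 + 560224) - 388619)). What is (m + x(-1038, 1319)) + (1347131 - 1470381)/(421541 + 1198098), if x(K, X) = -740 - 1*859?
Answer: -5293801791926154/3311771422001 ≈ -1598.5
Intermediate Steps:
x(K, X) = -1599 (x(K, X) = -740 - 859 = -1599)
m = 1218005/2044759 (m = 1218005/(1372933 + (1060445 - 388619)) = 1218005/(1372933 + 671826) = 1218005/2044759 ≈ 0.59567)
(m + x(-1038, 1319)) + (1347131 - 1470381)/(421541 + 1198098) = (1218005/2044759 - 1599) + (1347131 - 1470381)/(421541 + 1198098) = -3268351636/2044759 - 123250/1619639 = -5293801791926154/3311771422001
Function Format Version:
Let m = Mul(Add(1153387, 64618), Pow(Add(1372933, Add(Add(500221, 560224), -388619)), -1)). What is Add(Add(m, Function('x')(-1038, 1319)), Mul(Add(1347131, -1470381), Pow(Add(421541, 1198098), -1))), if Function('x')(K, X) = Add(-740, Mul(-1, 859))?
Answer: Rational(-5293801791926154, 3311771422001) ≈ -1598.5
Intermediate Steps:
Function('x')(K, X) = -1599 (Function('x')(K, X) = Add(-740, -859) = -1599)
m = Rational(1218005, 2044759) (m = Mul(1218005, Pow(Add(1372933, Add(1060445, -388619)), -1)) = Mul(1218005, Pow(Add(1372933, 671826), -1)) = Mul(1218005, Pow(2044759, -1)) = Mul(1218005, Rational(1, 2044759)) = Rational(1218005, 2044759) ≈ 0.59567)
Add(Add(m, Function('x')(-1038, 1319)), Mul(Add(1347131, -1470381), Pow(Add(421541, 1198098), -1))) = Add(Add(Rational(1218005, 2044759), -1599), Mul(Add(1347131, -1470381), Pow(Add(421541, 1198098), -1))) = Add(Rational(-3268351636, 2044759), Mul(-123250, Pow(1619639, -1))) = Add(Rational(-3268351636, 2044759), Mul(-123250, Rational(1, 1619639))) = Add(Rational(-3268351636, 2044759), Rational(-123250, 1619639)) = Rational(-5293801791926154, 3311771422001)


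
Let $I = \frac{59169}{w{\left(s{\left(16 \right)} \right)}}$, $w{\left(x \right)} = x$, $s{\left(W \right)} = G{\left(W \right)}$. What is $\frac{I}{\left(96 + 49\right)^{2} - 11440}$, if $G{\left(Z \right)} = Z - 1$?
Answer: $\frac{19723}{47925} \approx 0.41154$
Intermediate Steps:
$G{\left(Z \right)} = -1 + Z$
$s{\left(W \right)} = -1 + W$
$I = \frac{19723}{5}$ ($I = \frac{59169}{-1 + 16} = \frac{59169}{15} = 59169 \cdot \frac{1}{15} = \frac{19723}{5} \approx 3944.6$)
$\frac{I}{\left(96 + 49\right)^{2} - 11440} = \frac{19723}{5 \left(\left(96 + 49\right)^{2} - 11440\right)} = \frac{19723}{5 \left(145^{2} - 11440\right)} = \frac{19723}{5 \left(21025 - 11440\right)} = \frac{19723}{5 \cdot 9585} = \frac{19723}{5} \cdot \frac{1}{9585} = \frac{19723}{47925}$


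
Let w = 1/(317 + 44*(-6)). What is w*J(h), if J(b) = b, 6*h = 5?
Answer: 5/318 ≈ 0.015723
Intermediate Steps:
h = ⅚ (h = (⅙)*5 = ⅚ ≈ 0.83333)
w = 1/53 (w = 1/(317 - 264) = 1/53 ≈ 0.018868)
w*J(h) = (1/53)*(⅚) = 5/318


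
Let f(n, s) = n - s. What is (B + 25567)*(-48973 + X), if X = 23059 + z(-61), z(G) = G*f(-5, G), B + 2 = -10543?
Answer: -440595260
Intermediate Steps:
B = -10545 (B = -2 - 10543 = -10545)
z(G) = G*(-5 - G)
X = 19643 (X = 23059 - 1*(-61)*(5 - 61) = 23059 - 1*(-61)*(-56) = 23059 - 3416 = 19643)
(B + 25567)*(-48973 + X) = (-10545 + 25567)*(-48973 + 19643) = 15022*(-29330) = -440595260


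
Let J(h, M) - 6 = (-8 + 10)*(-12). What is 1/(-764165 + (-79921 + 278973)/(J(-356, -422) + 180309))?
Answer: -180291/137771872963 ≈ -1.3086e-6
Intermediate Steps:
J(h, M) = -18 (J(h, M) = 6 + (-8 + 10)*(-12) = 6 + 2*(-12) = 6 - 24 = -18)
1/(-764165 + (-79921 + 278973)/(J(-356, -422) + 180309)) = 1/(-764165 + (-79921 + 278973)/(-18 + 180309)) = 1/(-764165 + 199052/180291) = 1/(-137771872963/180291) = -180291/137771872963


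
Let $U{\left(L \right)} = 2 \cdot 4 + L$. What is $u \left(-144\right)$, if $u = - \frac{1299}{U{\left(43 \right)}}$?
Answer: $\frac{62352}{17} \approx 3667.8$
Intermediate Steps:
$U{\left(L \right)} = 8 + L$
$u = - \frac{433}{17}$ ($u = - \frac{1299}{8 + 43} = - \frac{1299}{51} = \left(-1299\right) \frac{1}{51} = - \frac{433}{17} \approx -25.471$)
$u \left(-144\right) = \left(- \frac{433}{17}\right) \left(-144\right) = \frac{62352}{17}$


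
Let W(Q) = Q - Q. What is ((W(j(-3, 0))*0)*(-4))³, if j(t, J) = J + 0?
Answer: 0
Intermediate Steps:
j(t, J) = J
W(Q) = 0
((W(j(-3, 0))*0)*(-4))³ = ((0*0)*(-4))³ = (0*(-4))³ = 0³ = 0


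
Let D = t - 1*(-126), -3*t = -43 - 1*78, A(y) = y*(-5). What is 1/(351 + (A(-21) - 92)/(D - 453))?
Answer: 860/301821 ≈ 0.0028494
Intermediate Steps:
A(y) = -5*y
t = 121/3 (t = -(-43 - 1*78)/3 = -(-43 - 78)/3 = -1/3*(-121) = 121/3 ≈ 40.333)
D = 499/3 (D = 121/3 - 1*(-126) = 121/3 + 126 = 499/3 ≈ 166.33)
1/(351 + (A(-21) - 92)/(D - 453)) = 1/(351 + (-5*(-21) - 92)/(499/3 - 453)) = 1/(351 + (105 - 92)/(-860/3)) = 1/(351 + 13*(-3/860)) = 1/(351 - 39/860) = 1/(301821/860) = 860/301821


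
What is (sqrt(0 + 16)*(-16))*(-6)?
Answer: 384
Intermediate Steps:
(sqrt(0 + 16)*(-16))*(-6) = (sqrt(16)*(-16))*(-6) = (4*(-16))*(-6) = -64*(-6) = 384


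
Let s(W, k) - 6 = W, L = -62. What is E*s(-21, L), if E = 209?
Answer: -3135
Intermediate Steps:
s(W, k) = 6 + W
E*s(-21, L) = 209*(6 - 21) = 209*(-15) = -3135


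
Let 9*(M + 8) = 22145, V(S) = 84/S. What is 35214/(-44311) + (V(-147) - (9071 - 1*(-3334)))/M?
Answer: -40072256715/6846536921 ≈ -5.8529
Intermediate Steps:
M = 22073/9 (M = -8 + (1/9)*22145 = -8 + 22145/9 = 22073/9 ≈ 2452.6)
35214/(-44311) + (V(-147) - (9071 - 1*(-3334)))/M = 35214/(-44311) + (84/(-147) - (9071 - 1*(-3334)))/(22073/9) = 35214*(-1/44311) + (84*(-1/147) - (9071 + 3334))*(9/22073) = -35214/44311 + (-4/7 - 1*12405)*(9/22073) = -35214/44311 + (-4/7 - 12405)*(9/22073) = -35214/44311 - 86839/7*9/22073 = -35214/44311 - 781551/154511 = -40072256715/6846536921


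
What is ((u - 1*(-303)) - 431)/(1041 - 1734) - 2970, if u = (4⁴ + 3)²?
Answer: -2125163/693 ≈ -3066.6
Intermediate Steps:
u = 67081 (u = (256 + 3)² = 259² = 67081)
((u - 1*(-303)) - 431)/(1041 - 1734) - 2970 = ((67081 - 1*(-303)) - 431)/(1041 - 1734) - 2970 = ((67081 + 303) - 431)/(-693) - 2970 = (67384 - 431)*(-1/693) - 2970 = 66953*(-1/693) - 2970 = -66953/693 - 2970 = -2125163/693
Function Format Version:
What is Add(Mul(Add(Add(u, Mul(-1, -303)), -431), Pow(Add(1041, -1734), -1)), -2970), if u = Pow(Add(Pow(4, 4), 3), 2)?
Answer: Rational(-2125163, 693) ≈ -3066.6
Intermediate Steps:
u = 67081 (u = Pow(Add(256, 3), 2) = Pow(259, 2) = 67081)
Add(Mul(Add(Add(u, Mul(-1, -303)), -431), Pow(Add(1041, -1734), -1)), -2970) = Add(Mul(Add(Add(67081, Mul(-1, -303)), -431), Pow(Add(1041, -1734), -1)), -2970) = Add(Mul(Add(Add(67081, 303), -431), Pow(-693, -1)), -2970) = Add(Mul(Add(67384, -431), Rational(-1, 693)), -2970) = Add(Mul(66953, Rational(-1, 693)), -2970) = Add(Rational(-66953, 693), -2970) = Rational(-2125163, 693)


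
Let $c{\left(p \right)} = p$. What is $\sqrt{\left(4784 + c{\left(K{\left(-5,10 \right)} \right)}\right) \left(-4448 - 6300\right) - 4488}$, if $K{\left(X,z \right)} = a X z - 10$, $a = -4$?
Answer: $12 i \sqrt{371285} \approx 7312.0 i$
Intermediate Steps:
$K{\left(X,z \right)} = -10 - 4 X z$ ($K{\left(X,z \right)} = - 4 X z - 10 = -10 - 4 X z$)
$\sqrt{\left(4784 + c{\left(K{\left(-5,10 \right)} \right)}\right) \left(-4448 - 6300\right) - 4488} = \sqrt{\left(4784 - \left(10 - 200\right)\right) \left(-4448 - 6300\right) - 4488} = \sqrt{\left(4784 + \left(-10 + 200\right)\right) \left(-10748\right) - 4488} = \sqrt{\left(4784 + 190\right) \left(-10748\right) - 4488} = \sqrt{4974 \left(-10748\right) - 4488} = \sqrt{-53460552 - 4488} = \sqrt{-53465040} = 12 i \sqrt{371285}$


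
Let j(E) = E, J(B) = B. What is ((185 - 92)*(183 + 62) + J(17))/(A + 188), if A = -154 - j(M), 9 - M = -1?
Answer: 11401/12 ≈ 950.08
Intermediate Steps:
M = 10 (M = 9 - 1*(-1) = 9 + 1 = 10)
A = -164 (A = -154 - 1*10 = -154 - 10 = -164)
((185 - 92)*(183 + 62) + J(17))/(A + 188) = ((185 - 92)*(183 + 62) + 17)/(-164 + 188) = (93*245 + 17)/24 = (22785 + 17)*(1/24) = 22802*(1/24) = 11401/12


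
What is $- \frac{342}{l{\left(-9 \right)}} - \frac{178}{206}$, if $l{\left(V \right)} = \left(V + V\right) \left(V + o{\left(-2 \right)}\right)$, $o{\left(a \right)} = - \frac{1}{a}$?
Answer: $- \frac{5427}{1751} \approx -3.0994$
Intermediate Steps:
$l{\left(V \right)} = 2 V \left(\frac{1}{2} + V\right)$ ($l{\left(V \right)} = \left(V + V\right) \left(V - \frac{1}{-2}\right) = 2 V \left(V - - \frac{1}{2}\right) = 2 V \left(V + \frac{1}{2}\right) = 2 V \left(\frac{1}{2} + V\right)$)
$- \frac{342}{l{\left(-9 \right)}} - \frac{178}{206} = - \frac{342}{\left(-9\right) \left(1 + 2 \left(-9\right)\right)} - \frac{178}{206} = - \frac{342}{\left(-9\right) \left(1 - 18\right)} - \frac{89}{103} = - \frac{342}{\left(-9\right) \left(-17\right)} - \frac{89}{103} = - \frac{342}{153} - \frac{89}{103} = \left(-342\right) \frac{1}{153} - \frac{89}{103} = - \frac{38}{17} - \frac{89}{103} = - \frac{5427}{1751}$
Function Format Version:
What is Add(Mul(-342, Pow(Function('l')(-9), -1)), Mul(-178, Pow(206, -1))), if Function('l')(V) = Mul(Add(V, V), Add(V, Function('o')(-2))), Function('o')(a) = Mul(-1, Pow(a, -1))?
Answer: Rational(-5427, 1751) ≈ -3.0994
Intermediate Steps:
Function('l')(V) = Mul(2, V, Add(Rational(1, 2), V)) (Function('l')(V) = Mul(Add(V, V), Add(V, Mul(-1, Pow(-2, -1)))) = Mul(Mul(2, V), Add(V, Mul(-1, Rational(-1, 2)))) = Mul(Mul(2, V), Add(V, Rational(1, 2))) = Mul(Mul(2, V), Add(Rational(1, 2), V)) = Mul(2, V, Add(Rational(1, 2), V)))
Add(Mul(-342, Pow(Function('l')(-9), -1)), Mul(-178, Pow(206, -1))) = Add(Mul(-342, Pow(Mul(-9, Add(1, Mul(2, -9))), -1)), Mul(-178, Pow(206, -1))) = Add(Mul(-342, Pow(Mul(-9, Add(1, -18)), -1)), Mul(-178, Rational(1, 206))) = Add(Mul(-342, Pow(Mul(-9, -17), -1)), Rational(-89, 103)) = Add(Mul(-342, Pow(153, -1)), Rational(-89, 103)) = Add(Mul(-342, Rational(1, 153)), Rational(-89, 103)) = Add(Rational(-38, 17), Rational(-89, 103)) = Rational(-5427, 1751)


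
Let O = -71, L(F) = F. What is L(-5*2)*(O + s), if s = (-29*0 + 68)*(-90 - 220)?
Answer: 211510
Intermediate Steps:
s = -21080 (s = (0 + 68)*(-310) = 68*(-310) = -21080)
L(-5*2)*(O + s) = (-5*2)*(-71 - 21080) = -10*(-21151) = 211510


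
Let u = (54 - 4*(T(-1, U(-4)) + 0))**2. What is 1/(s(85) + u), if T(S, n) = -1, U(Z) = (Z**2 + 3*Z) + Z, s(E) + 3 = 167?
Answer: 1/3528 ≈ 0.00028345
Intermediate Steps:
s(E) = 164 (s(E) = -3 + 167 = 164)
U(Z) = Z**2 + 4*Z
u = 3364 (u = (54 - 4*(-1 + 0))**2 = (54 - 4*(-1))**2 = (54 + 4)**2 = 58**2 = 3364)
1/(s(85) + u) = 1/(164 + 3364) = 1/3528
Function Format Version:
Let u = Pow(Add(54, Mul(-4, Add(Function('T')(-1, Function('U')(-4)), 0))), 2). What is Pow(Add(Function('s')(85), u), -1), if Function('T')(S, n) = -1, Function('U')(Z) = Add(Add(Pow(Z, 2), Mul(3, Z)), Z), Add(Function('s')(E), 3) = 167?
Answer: Rational(1, 3528) ≈ 0.00028345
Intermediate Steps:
Function('s')(E) = 164 (Function('s')(E) = Add(-3, 167) = 164)
Function('U')(Z) = Add(Pow(Z, 2), Mul(4, Z))
u = 3364 (u = Pow(Add(54, Mul(-4, Add(-1, 0))), 2) = Pow(Add(54, Mul(-4, -1)), 2) = Pow(Add(54, 4), 2) = Pow(58, 2) = 3364)
Pow(Add(Function('s')(85), u), -1) = Pow(Add(164, 3364), -1) = Pow(3528, -1) = Rational(1, 3528)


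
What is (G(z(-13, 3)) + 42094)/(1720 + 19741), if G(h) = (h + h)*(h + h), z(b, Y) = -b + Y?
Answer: 43118/21461 ≈ 2.0091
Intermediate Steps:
z(b, Y) = Y - b
G(h) = 4*h² (G(h) = (2*h)*(2*h) = 4*h²)
(G(z(-13, 3)) + 42094)/(1720 + 19741) = (4*(3 - 1*(-13))² + 42094)/(1720 + 19741) = (4*(3 + 13)² + 42094)/21461 = (4*16² + 42094)*(1/21461) = (4*256 + 42094)*(1/21461) = (1024 + 42094)*(1/21461) = 43118*(1/21461) = 43118/21461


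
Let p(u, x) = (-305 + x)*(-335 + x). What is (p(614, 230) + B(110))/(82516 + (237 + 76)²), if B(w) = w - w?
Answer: 1575/36097 ≈ 0.043632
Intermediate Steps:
B(w) = 0
p(u, x) = (-335 + x)*(-305 + x)
(p(614, 230) + B(110))/(82516 + (237 + 76)²) = ((102175 + 230² - 640*230) + 0)/(82516 + (237 + 76)²) = ((102175 + 52900 - 147200) + 0)/(82516 + 313²) = (7875 + 0)/(82516 + 97969) = 7875/180485 = 7875*(1/180485) = 1575/36097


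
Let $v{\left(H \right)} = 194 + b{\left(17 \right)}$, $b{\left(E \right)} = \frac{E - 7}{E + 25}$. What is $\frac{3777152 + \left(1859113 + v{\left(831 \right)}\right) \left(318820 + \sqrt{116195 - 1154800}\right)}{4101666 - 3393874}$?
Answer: $\frac{778034395427}{928977} + \frac{9761363 i \sqrt{1038605}}{3715908} \approx 8.3752 \cdot 10^{5} + 2677.1 i$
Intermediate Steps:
$b{\left(E \right)} = \frac{-7 + E}{25 + E}$
$v{\left(H \right)} = \frac{4079}{21}$ ($v{\left(H \right)} = 194 + \frac{-7 + 17}{25 + 17} = 194 + \frac{1}{42} \cdot 10 = 194 + \frac{5}{21} = \frac{4079}{21}$)
$\frac{3777152 + \left(1859113 + v{\left(831 \right)}\right) \left(318820 + \sqrt{116195 - 1154800}\right)}{4101666 - 3393874} = \frac{3777152 + \left(1859113 + \frac{4079}{21}\right) \left(318820 + \sqrt{116195 - 1154800}\right)}{4101666 - 3393874} = \frac{3777152 + \frac{39045452 \left(318820 + \sqrt{-1038605}\right)}{21}}{707792} = \left(3777152 + \frac{39045452 \left(318820 + i \sqrt{1038605}\right)}{21}\right) \frac{1}{707792} = \left(3777152 + \left(\frac{12448471006640}{21} + \frac{39045452 i \sqrt{1038605}}{21}\right)\right) \frac{1}{707792} = \left(\frac{12448550326832}{21} + \frac{39045452 i \sqrt{1038605}}{21}\right) \frac{1}{707792} = \frac{778034395427}{928977} + \frac{9761363 i \sqrt{1038605}}{3715908}$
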